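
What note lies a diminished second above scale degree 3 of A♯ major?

Scale degree 3 of A# major is C##.
A diminished second (0 semitones) above C## lands on the letter D, giving D.

D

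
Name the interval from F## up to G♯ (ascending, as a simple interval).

The letter names run F→G, a span of 1 letter step, so the interval is some kind of second.
F## to G# is 1 semitone. A major second is 2, so 1 makes it minor.

minor second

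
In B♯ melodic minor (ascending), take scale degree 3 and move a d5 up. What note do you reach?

A

Scale degree 3 of B# melodic minor (ascending) is D#.
A diminished fifth (6 semitones) above D# lands on the letter A, giving A.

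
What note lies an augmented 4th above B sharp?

A fourth above B lands on the letter E.
An augmented fourth spans 6 semitones, so B# moves to pitch class 6. On the letter E that is E##.

E##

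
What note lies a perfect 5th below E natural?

A

A fifth below E lands on the letter A.
A perfect fifth spans 7 semitones, so E moves to pitch class 9. On the letter A that is A.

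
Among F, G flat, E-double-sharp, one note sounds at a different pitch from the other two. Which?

F

In 12-tone equal temperament, enharmonic equivalents share a pitch class. F is pitch class 5; Gb is pitch class 6; E## is pitch class 6.
Gb and E## share pitch class 6, while F is pitch class 5.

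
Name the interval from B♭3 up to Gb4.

minor sixth

The letter names run B→G, a span of 5 letter steps, so the interval is some kind of sixth.
Bb to Gb is 8 semitones. A major sixth is 9, so 8 makes it minor.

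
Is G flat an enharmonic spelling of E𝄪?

Gb = pitch class 6 and E## = pitch class 6 — the same pitch class, so they are enharmonic equivalents.

Yes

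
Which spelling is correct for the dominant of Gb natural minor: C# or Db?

Db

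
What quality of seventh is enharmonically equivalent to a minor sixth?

A minor sixth spans 8 semitones.
A seventh spanning 8 semitones is doubly diminished (the major seventh is 11).

doubly diminished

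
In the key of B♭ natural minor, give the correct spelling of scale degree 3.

Degree 3 takes the letter 2 steps above B, which is D.
In natural minor, degree 3 sits 3 semitones above the tonic. Bb + 3 semitones is pitch class 1, spelled on D as Db.

Db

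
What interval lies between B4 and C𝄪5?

The letter names run B→C, a span of 1 letter step, so the interval is some kind of second.
B to C## is 3 semitones. A major second is 2, so 3 makes it augmented.

augmented second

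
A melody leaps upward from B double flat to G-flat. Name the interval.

major sixth

Counting letters B–C–D–E–F–G gives a sixth.
Bbb→Gb = 9 semitones, exactly the major sixth.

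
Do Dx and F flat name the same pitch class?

D## = pitch class 4 and Fb = pitch class 4 — the same pitch class, so they are enharmonic equivalents.

Yes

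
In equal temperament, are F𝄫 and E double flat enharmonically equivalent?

Fbb is pitch class 3; Ebb is pitch class 2.
The pitch classes differ (3 vs. 2), so they are not enharmonic equivalents.

No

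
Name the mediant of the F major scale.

A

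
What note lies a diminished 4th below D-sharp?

A fourth below D lands on the letter A.
A diminished fourth spans 4 semitones, so D# moves to pitch class 11. On the letter A that is A##.

A##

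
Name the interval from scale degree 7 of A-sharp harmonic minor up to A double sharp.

Scale degree 7 of A# harmonic minor is G##.
G## up to A##: letters G→A make it a second; 2 semitones makes it major.

major second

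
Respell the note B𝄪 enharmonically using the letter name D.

B## is pitch class 1. The letter D alone is pitch class 2.
To reach pitch class 1 from D requires an offset of -1 semitone, i.e. flat: Db.

Db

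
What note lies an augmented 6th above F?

A sixth above F lands on the letter D.
An augmented sixth spans 10 semitones, so F moves to pitch class 3. On the letter D that is D#.

D#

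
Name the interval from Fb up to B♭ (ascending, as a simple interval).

augmented fourth

The letter names run F→B, a span of 3 letter steps, so the interval is some kind of fourth.
Fb to Bb is 6 semitones. A perfect fourth is 5, so 6 makes it augmented.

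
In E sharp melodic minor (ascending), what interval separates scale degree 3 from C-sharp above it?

perfect fourth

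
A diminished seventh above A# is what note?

A up a major seventh is G#, so the target letter is G.
From A#, a diminished seventh is 9 semitones up: G.

G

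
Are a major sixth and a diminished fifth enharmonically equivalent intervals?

No

A major sixth spans 9 semitones; a diminished fifth spans 6.
The spans differ, so they are not enharmonic equivalents.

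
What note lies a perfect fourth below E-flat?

A fourth below E lands on the letter B.
A perfect fourth spans 5 semitones, so Eb moves to pitch class 10. On the letter B that is Bb.

Bb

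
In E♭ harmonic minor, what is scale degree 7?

The Eb harmonic minor scale runs Eb F Gb Ab Bb Cb D.
Degree 7 is D.

D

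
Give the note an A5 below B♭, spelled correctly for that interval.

B down a perfect fifth is E, so the target letter is E.
From Bb, an augmented fifth is 8 semitones down: Ebb.

Ebb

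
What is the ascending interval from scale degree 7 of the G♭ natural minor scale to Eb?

major seventh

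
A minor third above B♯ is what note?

D#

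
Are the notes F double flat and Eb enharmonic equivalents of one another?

Yes

Fbb is pitch class 3; Eb is pitch class 3.
All spellings map to pitch class 3, so they are enharmonically equivalent.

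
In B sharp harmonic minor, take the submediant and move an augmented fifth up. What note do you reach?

D##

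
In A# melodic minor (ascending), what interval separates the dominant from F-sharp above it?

The dominant of A# melodic minor (ascending) is E#.
E# up to F#: letters E→F make it a second; 1 semitone makes it minor.

minor second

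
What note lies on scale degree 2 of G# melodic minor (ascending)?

A#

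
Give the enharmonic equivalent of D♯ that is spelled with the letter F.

Fbb

Plain F sits 2 semitones above D#, so on the letter F the same pitch needs a double flat: Fbb.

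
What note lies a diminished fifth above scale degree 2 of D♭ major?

Bbb

Scale degree 2 of Db major is Eb.
A diminished fifth (6 semitones) above Eb lands on the letter B, giving Bbb.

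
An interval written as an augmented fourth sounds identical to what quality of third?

doubly augmented

An augmented fourth spans 6 semitones.
A third spanning 6 semitones is doubly augmented (the major third is 4).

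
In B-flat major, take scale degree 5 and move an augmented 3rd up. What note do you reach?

A#

Scale degree 5 of Bb major is F.
An augmented third (5 semitones) above F lands on the letter A, giving A#.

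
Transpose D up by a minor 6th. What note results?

D up a major sixth is B, so the target letter is B.
From D, a minor sixth is 8 semitones up: Bb.

Bb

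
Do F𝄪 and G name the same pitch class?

Yes

F## is pitch class 7; G is pitch class 7.
All spellings map to pitch class 7, so they are enharmonically equivalent.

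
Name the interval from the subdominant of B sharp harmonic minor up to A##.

augmented fourth

The subdominant of B# harmonic minor is E#.
E# up to A##: letters E→A make it a fourth; 6 semitones makes it augmented.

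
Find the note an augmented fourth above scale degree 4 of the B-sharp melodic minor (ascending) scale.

Scale degree 4 of B# melodic minor (ascending) is E#.
An augmented fourth (6 semitones) above E# lands on the letter A, giving A##.

A##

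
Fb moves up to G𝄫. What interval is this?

Counting letters F–G gives a second.
Fb→Gbb = 1 semitone, 1 narrower than the major second (2), so minor.

minor second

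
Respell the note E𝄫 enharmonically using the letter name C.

Ebb is pitch class 2. The letter C alone is pitch class 0.
To reach pitch class 2 from C requires an offset of +2 semitones, i.e. double sharp: C##.

C##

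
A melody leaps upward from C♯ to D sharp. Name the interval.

major second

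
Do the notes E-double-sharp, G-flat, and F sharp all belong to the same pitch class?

Yes

E## is pitch class 6; Gb is pitch class 6; F# is pitch class 6.
All spellings map to pitch class 6, so they are enharmonically equivalent.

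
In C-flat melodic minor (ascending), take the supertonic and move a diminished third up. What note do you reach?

Fbb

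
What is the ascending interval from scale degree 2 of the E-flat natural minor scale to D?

major sixth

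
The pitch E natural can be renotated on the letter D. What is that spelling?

E is pitch class 4. The letter D alone is pitch class 2.
To reach pitch class 4 from D requires an offset of +2 semitones, i.e. double sharp: D##.

D##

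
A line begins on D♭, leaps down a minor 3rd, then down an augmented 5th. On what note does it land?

Ebb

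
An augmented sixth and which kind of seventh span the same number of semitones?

An augmented sixth spans 10 semitones.
A seventh spanning 10 semitones is minor (the major seventh is 11).

minor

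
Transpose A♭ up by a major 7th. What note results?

G

A up a major seventh is G#, so the target letter is G.
From Ab, a major seventh is 11 semitones up: G.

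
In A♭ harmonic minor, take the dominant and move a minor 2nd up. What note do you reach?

Fb

The dominant of Ab harmonic minor is Eb.
A minor second (1 semitone) above Eb lands on the letter F, giving Fb.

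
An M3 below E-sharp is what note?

C#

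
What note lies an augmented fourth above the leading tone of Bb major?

D#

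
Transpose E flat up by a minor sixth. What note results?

E up a major sixth is C#, so the target letter is C.
From Eb, a minor sixth is 8 semitones up: Cb.

Cb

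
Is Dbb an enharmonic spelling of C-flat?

Dbb is pitch class 0; Cb is pitch class 11.
The pitch classes differ (0 vs. 11), so they are not enharmonic equivalents.

No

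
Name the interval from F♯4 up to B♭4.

The letter names run F→B, a span of 3 letter steps, so the interval is some kind of fourth.
F# to Bb is 4 semitones. A perfect fourth is 5, so 4 makes it diminished.

diminished fourth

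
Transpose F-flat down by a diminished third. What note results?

A third below F lands on the letter D.
A diminished third spans 2 semitones, so Fb moves to pitch class 2. On the letter D that is D.

D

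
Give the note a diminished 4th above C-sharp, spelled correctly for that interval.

A fourth above C lands on the letter F.
A diminished fourth spans 4 semitones, so C# moves to pitch class 5. On the letter F that is F.

F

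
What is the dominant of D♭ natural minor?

Ab

Degree 5 takes the letter 4 steps above D, which is A.
In natural minor, degree 5 sits 7 semitones above the tonic. Db + 7 semitones is pitch class 8, spelled on A as Ab.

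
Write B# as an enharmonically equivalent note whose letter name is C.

B# is pitch class 0. The letter C alone is pitch class 0.
Pitch class 0 on C needs no accidental: C.

C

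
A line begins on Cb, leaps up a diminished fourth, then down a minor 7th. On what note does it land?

Gbb

A diminished fourth up from Cb is Fbb (letter F, 4 semitones up).
A minor seventh down from Fbb is Gbb (letter G, 10 semitones down).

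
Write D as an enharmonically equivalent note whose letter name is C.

D is pitch class 2. The letter C alone is pitch class 0.
To reach pitch class 2 from C requires an offset of +2 semitones, i.e. double sharp: C##.

C##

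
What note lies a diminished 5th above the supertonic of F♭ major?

Dbb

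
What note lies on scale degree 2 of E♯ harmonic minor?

Degree 2 takes the letter 1 step above E, which is F.
In harmonic minor, degree 2 sits 2 semitones above the tonic. E# + 2 semitones is pitch class 7, spelled on F as F##.

F##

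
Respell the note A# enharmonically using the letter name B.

Bb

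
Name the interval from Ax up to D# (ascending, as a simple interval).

diminished fourth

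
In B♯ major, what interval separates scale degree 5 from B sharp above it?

perfect fourth

Scale degree 5 of B# major is F##.
F## up to B#: letters F→B make it a fourth; 5 semitones makes it perfect.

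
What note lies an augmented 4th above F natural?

B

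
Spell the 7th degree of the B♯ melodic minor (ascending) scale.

A##

Degree 7 takes the letter 6 steps above B, which is A.
In melodic minor (ascending), degree 7 sits 11 semitones above the tonic. B# + 11 semitones is pitch class 11, spelled on A as A##.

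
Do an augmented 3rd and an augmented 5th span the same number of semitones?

An augmented third spans 5 semitones; an augmented fifth spans 8.
The spans differ, so they are not enharmonic equivalents.

No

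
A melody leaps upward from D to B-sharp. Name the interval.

Counting letters D–E–F–G–A–B gives a sixth.
D→B# = 10 semitones, 1 wider than the major sixth (9), so augmented.

augmented sixth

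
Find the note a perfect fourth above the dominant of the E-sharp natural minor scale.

E#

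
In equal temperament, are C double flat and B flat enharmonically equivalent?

Cbb = pitch class 10 and Bb = pitch class 10 — the same pitch class, so they are enharmonic equivalents.

Yes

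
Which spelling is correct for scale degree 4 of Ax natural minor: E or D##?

D##

Each scale degree takes a distinct letter name. Degree 4 of a scale on A must use the letter D.
D## and E are enharmonically the same pitch, but only D## uses the letter D, so it is the correct spelling here.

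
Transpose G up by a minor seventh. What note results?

A seventh above G lands on the letter F.
A minor seventh spans 10 semitones, so G moves to pitch class 5. On the letter F that is F.

F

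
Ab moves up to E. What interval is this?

augmented fifth

Counting letters A–B–C–D–E gives a fifth.
Ab→E = 8 semitones, 1 wider than the perfect fifth (7), so augmented.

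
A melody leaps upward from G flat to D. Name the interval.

augmented fifth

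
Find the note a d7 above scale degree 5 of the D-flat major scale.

Scale degree 5 of Db major is Ab.
A diminished seventh (9 semitones) above Ab lands on the letter G, giving Gbb.

Gbb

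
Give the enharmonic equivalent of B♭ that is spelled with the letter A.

A#

Plain A sits 1 semitone below Bb, so on the letter A the same pitch needs a sharp: A#.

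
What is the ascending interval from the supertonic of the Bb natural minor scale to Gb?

The supertonic of Bb natural minor is C.
C up to Gb: letters C→G make it a fifth; 6 semitones makes it diminished.

diminished fifth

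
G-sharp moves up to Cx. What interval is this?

augmented fourth

The letter names run G→C, a span of 3 letter steps, so the interval is some kind of fourth.
G# to C## is 6 semitones. A perfect fourth is 5, so 6 makes it augmented.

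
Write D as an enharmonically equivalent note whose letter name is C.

C##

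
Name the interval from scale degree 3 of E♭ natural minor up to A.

Scale degree 3 of Eb natural minor is Gb.
Gb up to A: letters G→A make it a second; 3 semitones makes it augmented.

augmented second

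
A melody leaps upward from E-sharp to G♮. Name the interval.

diminished third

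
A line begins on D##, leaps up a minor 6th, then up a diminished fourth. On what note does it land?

E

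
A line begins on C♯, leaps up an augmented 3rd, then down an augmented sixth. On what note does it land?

An augmented third up from C# is E## (letter E, 5 semitones up).
An augmented sixth down from E## is G# (letter G, 10 semitones down).

G#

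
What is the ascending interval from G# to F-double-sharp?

major seventh

The letter names run G→F, a span of 6 letter steps, so the interval is some kind of seventh.
G# to F## is 11 semitones. A major seventh is 11, so 11 makes it major.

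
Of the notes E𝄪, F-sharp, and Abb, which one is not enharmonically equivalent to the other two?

Abb

In 12-tone equal temperament, enharmonic equivalents share a pitch class. E## is pitch class 6; F# is pitch class 6; Abb is pitch class 7.
E## and F# share pitch class 6, while Abb is pitch class 7.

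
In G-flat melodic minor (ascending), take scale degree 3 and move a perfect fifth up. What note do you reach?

Fb

Scale degree 3 of Gb melodic minor (ascending) is Bbb.
A perfect fifth (7 semitones) above Bbb lands on the letter F, giving Fb.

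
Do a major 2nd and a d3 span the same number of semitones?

A major second spans 2 semitones; a diminished third spans 2.
They are enharmonically equivalent.

Yes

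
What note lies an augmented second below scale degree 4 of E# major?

G

Scale degree 4 of E# major is A#.
An augmented second (3 semitones) below A# lands on the letter G, giving G.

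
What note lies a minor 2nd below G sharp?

F##

G down a major second is F, so the target letter is F.
From G#, a minor second is 1 semitone down: F##.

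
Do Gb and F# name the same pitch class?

Gb = pitch class 6 and F# = pitch class 6 — the same pitch class, so they are enharmonic equivalents.

Yes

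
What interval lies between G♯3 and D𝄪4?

augmented fifth

Counting letters G–A–B–C–D gives a fifth.
G#→D## = 8 semitones, 1 wider than the perfect fifth (7), so augmented.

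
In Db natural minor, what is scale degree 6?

Degree 6 takes the letter 5 steps above D, which is B.
In natural minor, degree 6 sits 8 semitones above the tonic. Db + 8 semitones is pitch class 9, spelled on B as Bbb.

Bbb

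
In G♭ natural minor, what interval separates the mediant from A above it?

augmented seventh

The mediant of Gb natural minor is Bbb.
Bbb up to A: letters B→A make it a seventh; 12 semitones makes it augmented.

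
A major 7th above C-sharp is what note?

C up a major seventh is B, so the target letter is B.
From C#, a major seventh is 11 semitones up: B#.

B#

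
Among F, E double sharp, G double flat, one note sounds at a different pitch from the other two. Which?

In 12-tone equal temperament, enharmonic equivalents share a pitch class. F is pitch class 5; E## is pitch class 6; Gbb is pitch class 5.
F and Gbb share pitch class 5, while E## is pitch class 6.

E##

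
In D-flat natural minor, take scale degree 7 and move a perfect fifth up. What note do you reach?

Scale degree 7 of Db natural minor is Cb.
A perfect fifth (7 semitones) above Cb lands on the letter G, giving Gb.

Gb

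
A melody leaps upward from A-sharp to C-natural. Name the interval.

Counting letters A–B–C gives a third.
A#→C = 2 semitones, 2 narrower than the major third (4), so diminished.

diminished third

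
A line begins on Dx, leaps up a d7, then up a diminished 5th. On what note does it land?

G

A diminished seventh up from D## is C# (letter C, 9 semitones up).
A diminished fifth up from C# is G (letter G, 6 semitones up).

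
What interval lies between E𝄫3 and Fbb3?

minor second

Counting letters E–F gives a second.
Ebb→Fbb = 1 semitone, 1 narrower than the major second (2), so minor.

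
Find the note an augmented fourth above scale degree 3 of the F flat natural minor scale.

Scale degree 3 of Fb natural minor is Abb.
An augmented fourth (6 semitones) above Abb lands on the letter D, giving Db.

Db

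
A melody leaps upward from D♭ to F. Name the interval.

major third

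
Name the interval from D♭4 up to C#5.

Counting letters D–E–F–G–A–B–C gives a seventh.
Db→C# = 12 semitones, 1 wider than the major seventh (11), so augmented.

augmented seventh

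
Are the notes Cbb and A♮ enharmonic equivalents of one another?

Two spellings are enharmonically equivalent only if they share a pitch class.
Here Cbb → 10, A → 9; 9 ≠ 10, so they are not.

No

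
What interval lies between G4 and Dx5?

Counting letters G–A–B–C–D gives a fifth.
G→D## = 9 semitones, 2 wider than the perfect fifth (7), so doubly augmented.

doubly augmented fifth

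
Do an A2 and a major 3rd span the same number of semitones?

An augmented second spans 3 semitones; a major third spans 4.
The spans differ, so they are not enharmonic equivalents.

No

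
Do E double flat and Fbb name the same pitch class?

No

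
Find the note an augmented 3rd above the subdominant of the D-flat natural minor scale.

B

The subdominant of Db natural minor is Gb.
An augmented third (5 semitones) above Gb lands on the letter B, giving B.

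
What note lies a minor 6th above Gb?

Ebb

G up a major sixth is E, so the target letter is E.
From Gb, a minor sixth is 8 semitones up: Ebb.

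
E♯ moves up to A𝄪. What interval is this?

augmented fourth

The letter names run E→A, a span of 3 letter steps, so the interval is some kind of fourth.
E# to A## is 6 semitones. A perfect fourth is 5, so 6 makes it augmented.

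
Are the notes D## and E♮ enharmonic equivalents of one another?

Yes

D## = pitch class 4 and E = pitch class 4 — the same pitch class, so they are enharmonic equivalents.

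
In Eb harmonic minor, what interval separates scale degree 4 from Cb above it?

minor third

Scale degree 4 of Eb harmonic minor is Ab.
Ab up to Cb: letters A→C make it a third; 3 semitones makes it minor.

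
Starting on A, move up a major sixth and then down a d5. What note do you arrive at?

B#

A major sixth up from A is F# (letter F, 9 semitones up).
A diminished fifth down from F# is B# (letter B, 6 semitones down).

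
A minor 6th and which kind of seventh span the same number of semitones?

A minor sixth spans 8 semitones.
A seventh spanning 8 semitones is doubly diminished (the major seventh is 11).

doubly diminished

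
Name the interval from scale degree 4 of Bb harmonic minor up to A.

augmented fourth

Scale degree 4 of Bb harmonic minor is Eb.
Eb up to A: letters E→A make it a fourth; 6 semitones makes it augmented.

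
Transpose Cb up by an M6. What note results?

Ab

A sixth above C lands on the letter A.
A major sixth spans 9 semitones, so Cb moves to pitch class 8. On the letter A that is Ab.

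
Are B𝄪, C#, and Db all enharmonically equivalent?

Yes

B## is pitch class 1; C# is pitch class 1; Db is pitch class 1.
All spellings map to pitch class 1, so they are enharmonically equivalent.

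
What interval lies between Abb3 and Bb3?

Counting letters A–B gives a second.
Abb→Bb = 3 semitones, 1 wider than the major second (2), so augmented.

augmented second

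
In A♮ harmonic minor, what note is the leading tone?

The A harmonic minor scale runs A B C D E F G#.
Degree 7 is G#.

G#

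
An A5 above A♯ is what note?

A fifth above A lands on the letter E.
An augmented fifth spans 8 semitones, so A# moves to pitch class 6. On the letter E that is E##.

E##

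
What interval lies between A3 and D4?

perfect fourth

Counting letters A–B–C–D gives a fourth.
A→D = 5 semitones, exactly the perfect fourth.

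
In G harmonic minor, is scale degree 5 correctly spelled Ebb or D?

Each scale degree takes a distinct letter name. Degree 5 of a scale on G must use the letter D.
D and Ebb are enharmonically the same pitch, but only D uses the letter D, so it is the correct spelling here.

D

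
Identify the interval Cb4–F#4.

doubly augmented fourth

Counting letters C–D–E–F gives a fourth.
Cb→F# = 7 semitones, 2 wider than the perfect fourth (5), so doubly augmented.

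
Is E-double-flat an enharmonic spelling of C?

No

Ebb is pitch class 2; C is pitch class 0.
The pitch classes differ (2 vs. 0), so they are not enharmonic equivalents.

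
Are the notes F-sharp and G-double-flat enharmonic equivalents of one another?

No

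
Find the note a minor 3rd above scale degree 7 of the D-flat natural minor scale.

Scale degree 7 of Db natural minor is Cb.
A minor third (3 semitones) above Cb lands on the letter E, giving Ebb.

Ebb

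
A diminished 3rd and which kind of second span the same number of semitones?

major

A diminished third spans 2 semitones.
A second spanning 2 semitones is major (the major second is 2).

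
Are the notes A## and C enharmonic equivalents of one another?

No

Two spellings are enharmonically equivalent only if they share a pitch class.
Here A## → 11, C → 0; 0 ≠ 11, so they are not.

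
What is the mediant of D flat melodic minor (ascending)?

Fb

Degree 3 takes the letter 2 steps above D, which is F.
In melodic minor (ascending), degree 3 sits 3 semitones above the tonic. Db + 3 semitones is pitch class 4, spelled on F as Fb.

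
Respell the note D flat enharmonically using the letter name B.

B##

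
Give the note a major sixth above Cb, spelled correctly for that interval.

Ab

A sixth above C lands on the letter A.
A major sixth spans 9 semitones, so Cb moves to pitch class 8. On the letter A that is Ab.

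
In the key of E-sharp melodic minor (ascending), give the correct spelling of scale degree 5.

B#

Degree 5 takes the letter 4 steps above E, which is B.
In melodic minor (ascending), degree 5 sits 7 semitones above the tonic. E# + 7 semitones is pitch class 0, spelled on B as B#.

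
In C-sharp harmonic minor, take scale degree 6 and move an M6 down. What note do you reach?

Scale degree 6 of C# harmonic minor is A.
A major sixth (9 semitones) below A lands on the letter C, giving C.

C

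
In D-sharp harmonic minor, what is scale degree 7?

C##

The D# harmonic minor scale runs D# E# F# G# A# B C##.
Degree 7 is C##.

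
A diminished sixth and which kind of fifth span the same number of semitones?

A diminished sixth spans 7 semitones.
A fifth spanning 7 semitones is perfect (the perfect fifth is 7).

perfect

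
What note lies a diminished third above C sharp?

C up a major third is E, so the target letter is E.
From C#, a diminished third is 2 semitones up: Eb.

Eb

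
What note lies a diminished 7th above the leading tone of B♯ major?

The leading tone of B# major is A##.
A diminished seventh (9 semitones) above A## lands on the letter G, giving G#.

G#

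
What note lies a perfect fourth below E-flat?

A fourth below E lands on the letter B.
A perfect fourth spans 5 semitones, so Eb moves to pitch class 10. On the letter B that is Bb.

Bb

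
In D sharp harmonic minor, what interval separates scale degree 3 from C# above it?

Scale degree 3 of D# harmonic minor is F#.
F# up to C#: letters F→C make it a fifth; 7 semitones makes it perfect.

perfect fifth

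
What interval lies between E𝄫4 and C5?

Counting letters E–F–G–A–B–C gives a sixth.
Ebb→C = 10 semitones, 1 wider than the major sixth (9), so augmented.

augmented sixth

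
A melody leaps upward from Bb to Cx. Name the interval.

doubly augmented second

The letter names run B→C, a span of 1 letter step, so the interval is some kind of second.
Bb to C## is 4 semitones. A major second is 2, so 4 makes it doubly augmented.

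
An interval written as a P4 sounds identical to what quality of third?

A perfect fourth spans 5 semitones.
A third spanning 5 semitones is augmented (the major third is 4).

augmented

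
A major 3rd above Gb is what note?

Bb

A third above G lands on the letter B.
A major third spans 4 semitones, so Gb moves to pitch class 10. On the letter B that is Bb.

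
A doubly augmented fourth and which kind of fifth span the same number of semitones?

perfect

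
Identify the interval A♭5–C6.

major third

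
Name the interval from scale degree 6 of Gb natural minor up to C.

augmented sixth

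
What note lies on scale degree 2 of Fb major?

Gb

The Fb major scale runs Fb Gb Ab Bbb Cb Db Eb.
Degree 2 is Gb.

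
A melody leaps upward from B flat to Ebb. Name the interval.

diminished fourth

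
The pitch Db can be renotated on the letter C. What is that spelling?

C#

Plain C sits 1 semitone below Db, so on the letter C the same pitch needs a sharp: C#.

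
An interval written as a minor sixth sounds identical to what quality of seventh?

doubly diminished

A minor sixth spans 8 semitones.
A seventh spanning 8 semitones is doubly diminished (the major seventh is 11).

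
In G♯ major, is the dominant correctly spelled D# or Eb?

D#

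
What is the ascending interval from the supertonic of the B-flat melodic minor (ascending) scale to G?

The supertonic of Bb melodic minor (ascending) is C.
C up to G: letters C→G make it a fifth; 7 semitones makes it perfect.

perfect fifth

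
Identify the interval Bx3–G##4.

The letter names run B→G, a span of 5 letter steps, so the interval is some kind of sixth.
B## to G## is 8 semitones. A major sixth is 9, so 8 makes it minor.

minor sixth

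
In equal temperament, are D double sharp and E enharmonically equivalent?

D## is pitch class 4; E is pitch class 4.
All spellings map to pitch class 4, so they are enharmonically equivalent.

Yes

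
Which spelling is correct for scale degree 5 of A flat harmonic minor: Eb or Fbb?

Eb

Each scale degree takes a distinct letter name. Degree 5 of a scale on A must use the letter E.
Eb and Fbb are enharmonically the same pitch, but only Eb uses the letter E, so it is the correct spelling here.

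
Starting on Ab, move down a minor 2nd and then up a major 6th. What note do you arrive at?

A minor second down from Ab is G (letter G, 1 semitone down).
A major sixth up from G is E (letter E, 9 semitones up).

E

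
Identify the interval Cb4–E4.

augmented third

Counting letters C–D–E gives a third.
Cb→E = 5 semitones, 1 wider than the major third (4), so augmented.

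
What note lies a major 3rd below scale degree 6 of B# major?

Scale degree 6 of B# major is G##.
A major third (4 semitones) below G## lands on the letter E, giving E#.

E#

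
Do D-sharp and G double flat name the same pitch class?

Two spellings are enharmonically equivalent only if they share a pitch class.
Here D# → 3, Gbb → 5; 3 ≠ 5, so they are not.

No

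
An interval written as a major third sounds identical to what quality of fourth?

diminished

A major third spans 4 semitones.
A fourth spanning 4 semitones is diminished (the perfect fourth is 5).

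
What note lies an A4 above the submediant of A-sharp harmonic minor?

The submediant of A# harmonic minor is F#.
An augmented fourth (6 semitones) above F# lands on the letter B, giving B#.

B#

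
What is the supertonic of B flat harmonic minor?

Degree 2 takes the letter 1 step above B, which is C.
In harmonic minor, degree 2 sits 2 semitones above the tonic. Bb + 2 semitones is pitch class 0, spelled on C as C.

C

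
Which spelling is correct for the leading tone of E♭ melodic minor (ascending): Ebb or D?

D

Each scale degree takes a distinct letter name. Degree 7 of a scale on E must use the letter D.
D and Ebb are enharmonically the same pitch, but only D uses the letter D, so it is the correct spelling here.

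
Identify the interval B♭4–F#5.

augmented fifth

Counting letters B–C–D–E–F gives a fifth.
Bb→F# = 8 semitones, 1 wider than the perfect fifth (7), so augmented.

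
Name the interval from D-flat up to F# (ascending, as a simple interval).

augmented third

Counting letters D–E–F gives a third.
Db→F# = 5 semitones, 1 wider than the major third (4), so augmented.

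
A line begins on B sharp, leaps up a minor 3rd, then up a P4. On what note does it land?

G#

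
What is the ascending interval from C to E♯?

augmented third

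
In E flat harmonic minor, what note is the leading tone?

The Eb harmonic minor scale runs Eb F Gb Ab Bb Cb D.
Degree 7 is D.

D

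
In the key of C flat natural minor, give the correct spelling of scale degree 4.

The Cb natural minor scale runs Cb Db Ebb Fb Gb Abb Bbb.
Degree 4 is Fb.

Fb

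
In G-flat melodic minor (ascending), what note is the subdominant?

Cb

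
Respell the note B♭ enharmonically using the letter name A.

Plain A sits 1 semitone below Bb, so on the letter A the same pitch needs a sharp: A#.

A#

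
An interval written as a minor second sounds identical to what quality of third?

doubly diminished

A minor second spans 1 semitone.
A third spanning 1 semitone is doubly diminished (the major third is 4).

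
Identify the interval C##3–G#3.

The letter names run C→G, a span of 4 letter steps, so the interval is some kind of fifth.
C## to G# is 6 semitones. A perfect fifth is 7, so 6 makes it diminished.

diminished fifth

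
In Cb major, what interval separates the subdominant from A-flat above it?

The subdominant of Cb major is Fb.
Fb up to Ab: letters F→A make it a third; 4 semitones makes it major.

major third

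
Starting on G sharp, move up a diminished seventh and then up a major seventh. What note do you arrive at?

A diminished seventh up from G# is F (letter F, 9 semitones up).
A major seventh up from F is E (letter E, 11 semitones up).

E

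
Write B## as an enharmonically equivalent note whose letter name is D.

Db

B## is pitch class 1. The letter D alone is pitch class 2.
To reach pitch class 1 from D requires an offset of -1 semitone, i.e. flat: Db.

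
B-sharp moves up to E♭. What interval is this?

doubly diminished fourth

Counting letters B–C–D–E gives a fourth.
B#→Eb = 3 semitones, 2 narrower than the perfect fourth (5), so doubly diminished.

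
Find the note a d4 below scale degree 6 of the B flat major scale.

D#

Scale degree 6 of Bb major is G.
A diminished fourth (4 semitones) below G lands on the letter D, giving D#.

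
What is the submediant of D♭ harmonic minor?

Bbb

The Db harmonic minor scale runs Db Eb Fb Gb Ab Bbb C.
Degree 6 is Bbb.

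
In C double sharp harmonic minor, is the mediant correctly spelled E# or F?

Each scale degree takes a distinct letter name. Degree 3 of a scale on C must use the letter E.
E# and F are enharmonically the same pitch, but only E# uses the letter E, so it is the correct spelling here.

E#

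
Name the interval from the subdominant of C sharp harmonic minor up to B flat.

diminished fourth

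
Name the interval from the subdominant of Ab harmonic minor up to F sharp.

The subdominant of Ab harmonic minor is Db.
Db up to F#: letters D→F make it a third; 5 semitones makes it augmented.

augmented third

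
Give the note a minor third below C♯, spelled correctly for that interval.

A#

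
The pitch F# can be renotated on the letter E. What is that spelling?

F# is pitch class 6. The letter E alone is pitch class 4.
To reach pitch class 6 from E requires an offset of +2 semitones, i.e. double sharp: E##.

E##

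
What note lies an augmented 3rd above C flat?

A third above C lands on the letter E.
An augmented third spans 5 semitones, so Cb moves to pitch class 4. On the letter E that is E.

E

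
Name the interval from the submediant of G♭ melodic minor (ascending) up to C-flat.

minor sixth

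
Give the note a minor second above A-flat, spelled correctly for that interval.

Bbb

A up a major second is B, so the target letter is B.
From Ab, a minor second is 1 semitone up: Bbb.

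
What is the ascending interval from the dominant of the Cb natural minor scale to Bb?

major third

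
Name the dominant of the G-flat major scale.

Db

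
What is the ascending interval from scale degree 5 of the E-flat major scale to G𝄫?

diminished sixth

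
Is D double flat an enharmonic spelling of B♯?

Dbb = pitch class 0 and B# = pitch class 0 — the same pitch class, so they are enharmonic equivalents.

Yes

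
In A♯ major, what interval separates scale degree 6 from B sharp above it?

perfect fourth

Scale degree 6 of A# major is F##.
F## up to B#: letters F→B make it a fourth; 5 semitones makes it perfect.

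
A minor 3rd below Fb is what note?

A third below F lands on the letter D.
A minor third spans 3 semitones, so Fb moves to pitch class 1. On the letter D that is Db.

Db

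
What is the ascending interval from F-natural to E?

major seventh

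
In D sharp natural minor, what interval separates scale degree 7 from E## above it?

augmented third

Scale degree 7 of D# natural minor is C#.
C# up to E##: letters C→E make it a third; 5 semitones makes it augmented.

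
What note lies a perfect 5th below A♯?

D#

A fifth below A lands on the letter D.
A perfect fifth spans 7 semitones, so A# moves to pitch class 3. On the letter D that is D#.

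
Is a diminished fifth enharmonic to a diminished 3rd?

No

A diminished fifth spans 6 semitones; a diminished third spans 2.
The spans differ, so they are not enharmonic equivalents.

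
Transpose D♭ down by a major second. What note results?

D down a major second is C, so the target letter is C.
From Db, a major second is 2 semitones down: Cb.

Cb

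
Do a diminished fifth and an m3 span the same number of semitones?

A diminished fifth spans 6 semitones; a minor third spans 3.
The spans differ, so they are not enharmonic equivalents.

No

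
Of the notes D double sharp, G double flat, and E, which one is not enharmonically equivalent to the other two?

In 12-tone equal temperament, enharmonic equivalents share a pitch class. D## is pitch class 4; Gbb is pitch class 5; E is pitch class 4.
D## and E share pitch class 4, while Gbb is pitch class 5.

Gbb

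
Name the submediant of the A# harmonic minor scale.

The A# harmonic minor scale runs A# B# C# D# E# F# G##.
Degree 6 is F#.

F#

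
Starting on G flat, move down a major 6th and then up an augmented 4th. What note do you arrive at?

A major sixth down from Gb is Bbb (letter B, 9 semitones down).
An augmented fourth up from Bbb is Eb (letter E, 6 semitones up).

Eb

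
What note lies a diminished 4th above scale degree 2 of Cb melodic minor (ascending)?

Scale degree 2 of Cb melodic minor (ascending) is Db.
A diminished fourth (4 semitones) above Db lands on the letter G, giving Gbb.

Gbb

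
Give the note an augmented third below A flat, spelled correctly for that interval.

A down a major third is F, so the target letter is F.
From Ab, an augmented third is 5 semitones down: Fbb.

Fbb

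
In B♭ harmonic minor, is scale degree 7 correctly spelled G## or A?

Each scale degree takes a distinct letter name. Degree 7 of a scale on B must use the letter A.
A and G## are enharmonically the same pitch, but only A uses the letter A, so it is the correct spelling here.

A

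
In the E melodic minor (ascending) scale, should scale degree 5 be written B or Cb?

B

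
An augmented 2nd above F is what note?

A second above F lands on the letter G.
An augmented second spans 3 semitones, so F moves to pitch class 8. On the letter G that is G#.

G#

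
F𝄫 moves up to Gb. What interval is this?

augmented second

Counting letters F–G gives a second.
Fbb→Gb = 3 semitones, 1 wider than the major second (2), so augmented.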